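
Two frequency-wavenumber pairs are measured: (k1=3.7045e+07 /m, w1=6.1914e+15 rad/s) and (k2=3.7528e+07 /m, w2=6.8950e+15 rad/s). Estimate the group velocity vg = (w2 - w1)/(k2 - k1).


vg = (w2 - w1) / (k2 - k1)
= (6.8950e+15 - 6.1914e+15) / (3.7528e+07 - 3.7045e+07)
= 7.0360e+14 / 4.8300e+05
= 1.4567e+09 m/s

1.4567e+09


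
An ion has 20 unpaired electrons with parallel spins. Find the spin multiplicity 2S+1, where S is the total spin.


Total spin S = N * (1/2) = 20 * 0.5 = 10.0
Spin multiplicity = 2S + 1
= 2 * 10.0 + 1
= 21

21


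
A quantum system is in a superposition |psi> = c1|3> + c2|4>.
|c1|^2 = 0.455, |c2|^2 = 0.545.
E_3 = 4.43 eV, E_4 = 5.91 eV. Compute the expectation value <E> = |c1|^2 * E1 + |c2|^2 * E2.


<E> = |c1|^2 * E1 + |c2|^2 * E2
= 0.455 * 4.43 + 0.545 * 5.91
= 2.0156 + 3.221
= 5.2366 eV

5.2366


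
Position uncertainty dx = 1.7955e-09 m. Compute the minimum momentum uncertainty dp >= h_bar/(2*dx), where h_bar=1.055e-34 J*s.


dp = h_bar / (2 * dx)
= 1.055e-34 / (2 * 1.7955e-09)
= 1.055e-34 / 3.5910e-09
= 2.9379e-26 kg*m/s

2.9379e-26


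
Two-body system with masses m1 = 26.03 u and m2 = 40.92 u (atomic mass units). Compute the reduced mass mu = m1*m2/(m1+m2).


mu = m1 * m2 / (m1 + m2)
= 26.03 * 40.92 / (26.03 + 40.92)
= 1065.1476 / 66.95
= 15.9096 u

15.9096


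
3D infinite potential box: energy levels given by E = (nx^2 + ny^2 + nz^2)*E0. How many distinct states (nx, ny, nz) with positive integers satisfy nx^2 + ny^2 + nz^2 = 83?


Enumerate all (nx, ny, nz) with nx^2 + ny^2 + nz^2 = 83:
(1,1,9)
(1,9,1)
(3,5,7)
(3,7,5)
(5,3,7)
(5,7,3)
(7,3,5)
(7,5,3)
(9,1,1)
Total degeneracy = 9

9


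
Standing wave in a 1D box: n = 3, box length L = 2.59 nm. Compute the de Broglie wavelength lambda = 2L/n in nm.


lambda = 2L / n
= 2 * 2.59 / 3
= 5.18 / 3
= 1.7267 nm

1.7267


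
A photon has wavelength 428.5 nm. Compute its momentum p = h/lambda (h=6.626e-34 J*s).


p = h / lambda
= 6.626e-34 / (428.5e-9)
= 6.626e-34 / 4.2850e-07
= 1.5463e-27 kg*m/s

1.5463e-27


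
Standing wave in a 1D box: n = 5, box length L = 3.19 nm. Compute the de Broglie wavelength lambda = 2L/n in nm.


lambda = 2L / n
= 2 * 3.19 / 5
= 6.38 / 5
= 1.276 nm

1.276


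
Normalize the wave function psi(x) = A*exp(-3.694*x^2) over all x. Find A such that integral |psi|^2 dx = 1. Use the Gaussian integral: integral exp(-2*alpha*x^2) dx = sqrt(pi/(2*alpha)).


integral |psi|^2 dx = A^2 * sqrt(pi/(2*alpha)) = 1
A^2 = sqrt(2*alpha/pi)
= sqrt(2 * 3.694 / pi)
= 1.533517
A = sqrt(1.533517)
= 1.2384

1.2384


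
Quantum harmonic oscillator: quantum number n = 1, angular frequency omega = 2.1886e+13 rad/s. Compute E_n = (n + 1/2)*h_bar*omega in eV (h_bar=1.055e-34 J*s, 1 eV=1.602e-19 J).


E = (n + 1/2) * h_bar * omega
= (1 + 0.5) * 1.055e-34 * 2.1886e+13
= 1.5 * 2.3090e-21
= 3.4635e-21 J
= 0.0216 eV

0.0216


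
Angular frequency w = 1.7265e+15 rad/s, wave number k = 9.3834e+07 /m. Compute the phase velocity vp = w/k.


vp = w / k
= 1.7265e+15 / 9.3834e+07
= 1.8400e+07 m/s

1.8400e+07


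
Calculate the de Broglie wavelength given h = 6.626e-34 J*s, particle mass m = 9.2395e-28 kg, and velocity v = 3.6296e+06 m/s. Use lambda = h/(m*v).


lambda = h / (m * v)
= 6.626e-34 / (9.2395e-28 * 3.6296e+06)
= 6.626e-34 / 3.3536e-21
= 1.9758e-13 m

1.9758e-13


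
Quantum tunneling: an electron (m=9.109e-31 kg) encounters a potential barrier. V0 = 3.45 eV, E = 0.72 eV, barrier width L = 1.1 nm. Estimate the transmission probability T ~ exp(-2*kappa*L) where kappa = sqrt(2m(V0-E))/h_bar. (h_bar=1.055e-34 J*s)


V0 - E = 2.73 eV = 4.3735e-19 J
kappa = sqrt(2 * m * (V0-E)) / h_bar
= sqrt(2 * 9.109e-31 * 4.3735e-19) / 1.055e-34
= 8.4608e+09 /m
2*kappa*L = 2 * 8.4608e+09 * 1.1e-9
= 18.6137
T = exp(-18.6137) = 8.244506e-09

8.244506e-09


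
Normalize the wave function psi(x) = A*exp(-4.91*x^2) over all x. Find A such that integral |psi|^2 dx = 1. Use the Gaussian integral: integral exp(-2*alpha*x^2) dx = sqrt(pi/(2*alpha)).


integral |psi|^2 dx = A^2 * sqrt(pi/(2*alpha)) = 1
A^2 = sqrt(2*alpha/pi)
= sqrt(2 * 4.91 / pi)
= 1.767994
A = sqrt(1.767994)
= 1.3297

1.3297


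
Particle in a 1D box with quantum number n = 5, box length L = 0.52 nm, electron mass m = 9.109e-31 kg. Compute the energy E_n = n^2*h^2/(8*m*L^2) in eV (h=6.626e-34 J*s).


E = n^2 * h^2 / (8 * m * L^2)
= 5^2 * (6.626e-34)^2 / (8 * 9.109e-31 * (0.52e-9)^2)
= 25 * 4.3904e-67 / (8 * 9.109e-31 * 2.7040e-19)
= 5.5703e-18 J
= 34.7707 eV

34.7707


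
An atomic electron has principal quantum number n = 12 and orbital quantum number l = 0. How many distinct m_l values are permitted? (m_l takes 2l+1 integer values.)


m_l ranges from -l to +l in integer steps
So m_l goes from -0 to +0
Count = 2l + 1 = 2*0 + 1
= 1

1


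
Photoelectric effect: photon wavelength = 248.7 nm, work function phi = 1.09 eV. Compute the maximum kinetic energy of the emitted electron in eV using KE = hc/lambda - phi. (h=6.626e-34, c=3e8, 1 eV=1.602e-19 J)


E_photon = hc / lambda
= (6.626e-34)(3e8) / (248.7e-9)
= 7.9928e-19 J
= 4.9892 eV
KE = E_photon - phi
= 4.9892 - 1.09
= 3.8992 eV

3.8992


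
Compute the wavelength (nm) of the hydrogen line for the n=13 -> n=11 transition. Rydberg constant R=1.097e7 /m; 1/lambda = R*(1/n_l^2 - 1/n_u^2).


1/lambda = R * (1/n_l^2 - 1/n_u^2)
= 1.097e7 * (1/11^2 - 1/13^2)
= 1.097e7 * (0.008264 - 0.005917)
= 1.097e7 * 0.002347
= 2.5750e+04 /m
lambda = 1 / 2.5750e+04 = 38835.0805 nm

38835.0805


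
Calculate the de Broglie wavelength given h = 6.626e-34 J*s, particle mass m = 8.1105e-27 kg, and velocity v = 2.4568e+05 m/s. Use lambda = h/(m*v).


lambda = h / (m * v)
= 6.626e-34 / (8.1105e-27 * 2.4568e+05)
= 6.626e-34 / 1.9926e-21
= 3.3253e-13 m

3.3253e-13


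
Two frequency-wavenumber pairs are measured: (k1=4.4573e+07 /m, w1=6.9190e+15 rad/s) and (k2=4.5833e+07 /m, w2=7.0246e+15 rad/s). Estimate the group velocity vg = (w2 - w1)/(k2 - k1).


vg = (w2 - w1) / (k2 - k1)
= (7.0246e+15 - 6.9190e+15) / (4.5833e+07 - 4.4573e+07)
= 1.0560e+14 / 1.2600e+06
= 8.3810e+07 m/s

8.3810e+07


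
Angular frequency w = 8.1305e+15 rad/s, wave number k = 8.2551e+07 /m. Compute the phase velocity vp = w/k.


vp = w / k
= 8.1305e+15 / 8.2551e+07
= 9.8491e+07 m/s

9.8491e+07


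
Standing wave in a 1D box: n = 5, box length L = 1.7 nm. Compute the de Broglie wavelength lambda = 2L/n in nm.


lambda = 2L / n
= 2 * 1.7 / 5
= 3.4 / 5
= 0.68 nm

0.68


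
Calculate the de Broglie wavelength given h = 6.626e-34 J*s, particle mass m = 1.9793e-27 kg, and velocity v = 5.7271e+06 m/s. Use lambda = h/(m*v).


lambda = h / (m * v)
= 6.626e-34 / (1.9793e-27 * 5.7271e+06)
= 6.626e-34 / 1.1336e-20
= 5.8453e-14 m

5.8453e-14


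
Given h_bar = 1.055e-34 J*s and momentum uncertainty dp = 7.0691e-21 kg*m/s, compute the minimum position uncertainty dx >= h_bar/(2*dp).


dx = h_bar / (2 * dp)
= 1.055e-34 / (2 * 7.0691e-21)
= 1.055e-34 / 1.4138e-20
= 7.4621e-15 m

7.4621e-15


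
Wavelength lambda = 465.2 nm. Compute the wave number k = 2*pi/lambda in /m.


k = 2 * pi / lambda
= 6.2832 / (465.2e-9)
= 6.2832 / 4.6520e-07
= 1.3506e+07 /m

1.3506e+07


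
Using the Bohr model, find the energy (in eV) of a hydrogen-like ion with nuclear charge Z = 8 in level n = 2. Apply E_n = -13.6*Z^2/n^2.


E_n = -13.6 * Z^2 / n^2
= -13.6 * 8^2 / 2^2
= -13.6 * 64 / 4
= -217.6 eV

-217.6


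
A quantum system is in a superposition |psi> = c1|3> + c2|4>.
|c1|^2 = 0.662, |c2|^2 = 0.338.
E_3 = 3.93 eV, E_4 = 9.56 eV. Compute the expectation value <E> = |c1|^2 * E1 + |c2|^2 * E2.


<E> = |c1|^2 * E1 + |c2|^2 * E2
= 0.662 * 3.93 + 0.338 * 9.56
= 2.6017 + 3.2313
= 5.8329 eV

5.8329


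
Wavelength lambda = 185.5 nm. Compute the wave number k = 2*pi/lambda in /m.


k = 2 * pi / lambda
= 6.2832 / (185.5e-9)
= 6.2832 / 1.8550e-07
= 3.3872e+07 /m

3.3872e+07


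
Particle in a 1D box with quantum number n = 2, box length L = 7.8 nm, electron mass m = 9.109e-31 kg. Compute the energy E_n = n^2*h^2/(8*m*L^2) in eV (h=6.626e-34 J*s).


E = n^2 * h^2 / (8 * m * L^2)
= 2^2 * (6.626e-34)^2 / (8 * 9.109e-31 * (7.8e-9)^2)
= 4 * 4.3904e-67 / (8 * 9.109e-31 * 6.0840e-17)
= 3.9611e-21 J
= 0.0247 eV

0.0247


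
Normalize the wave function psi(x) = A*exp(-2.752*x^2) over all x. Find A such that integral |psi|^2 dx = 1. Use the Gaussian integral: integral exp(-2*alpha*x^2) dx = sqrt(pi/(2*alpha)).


integral |psi|^2 dx = A^2 * sqrt(pi/(2*alpha)) = 1
A^2 = sqrt(2*alpha/pi)
= sqrt(2 * 2.752 / pi)
= 1.323623
A = sqrt(1.323623)
= 1.1505

1.1505


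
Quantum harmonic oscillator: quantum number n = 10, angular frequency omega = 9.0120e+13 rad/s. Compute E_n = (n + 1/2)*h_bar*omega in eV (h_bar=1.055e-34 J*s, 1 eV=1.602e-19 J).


E = (n + 1/2) * h_bar * omega
= (10 + 0.5) * 1.055e-34 * 9.0120e+13
= 10.5 * 9.5077e-21
= 9.9830e-20 J
= 0.6232 eV

0.6232


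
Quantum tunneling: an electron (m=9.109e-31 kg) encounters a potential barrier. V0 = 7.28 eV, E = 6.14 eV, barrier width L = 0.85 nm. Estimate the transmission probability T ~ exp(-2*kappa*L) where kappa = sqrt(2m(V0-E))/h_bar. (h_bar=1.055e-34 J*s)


V0 - E = 1.14 eV = 1.8263e-19 J
kappa = sqrt(2 * m * (V0-E)) / h_bar
= sqrt(2 * 9.109e-31 * 1.8263e-19) / 1.055e-34
= 5.4674e+09 /m
2*kappa*L = 2 * 5.4674e+09 * 0.85e-9
= 9.2946
T = exp(-9.2946) = 9.191968e-05

9.191968e-05


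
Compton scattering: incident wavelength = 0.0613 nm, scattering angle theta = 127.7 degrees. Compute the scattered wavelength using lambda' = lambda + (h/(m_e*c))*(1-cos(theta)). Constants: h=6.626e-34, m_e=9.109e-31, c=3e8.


Compton wavelength: h/(m_e*c) = 2.4247e-12 m
d_lambda = 2.4247e-12 * (1 - cos(127.7 deg))
= 2.4247e-12 * 1.611527
= 3.9075e-12 m = 0.003907 nm
lambda' = 0.0613 + 0.003907
= 0.065207 nm

0.065207


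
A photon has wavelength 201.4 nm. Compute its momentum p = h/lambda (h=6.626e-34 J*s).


p = h / lambda
= 6.626e-34 / (201.4e-9)
= 6.626e-34 / 2.0140e-07
= 3.2900e-27 kg*m/s

3.2900e-27


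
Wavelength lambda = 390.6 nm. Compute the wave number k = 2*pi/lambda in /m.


k = 2 * pi / lambda
= 6.2832 / (390.6e-9)
= 6.2832 / 3.9060e-07
= 1.6086e+07 /m

1.6086e+07


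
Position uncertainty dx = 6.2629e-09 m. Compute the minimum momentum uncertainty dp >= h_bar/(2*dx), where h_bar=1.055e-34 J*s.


dp = h_bar / (2 * dx)
= 1.055e-34 / (2 * 6.2629e-09)
= 1.055e-34 / 1.2526e-08
= 8.4226e-27 kg*m/s

8.4226e-27


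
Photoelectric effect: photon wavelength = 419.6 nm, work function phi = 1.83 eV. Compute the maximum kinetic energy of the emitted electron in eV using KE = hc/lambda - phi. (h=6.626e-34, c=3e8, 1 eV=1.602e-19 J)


E_photon = hc / lambda
= (6.626e-34)(3e8) / (419.6e-9)
= 4.7374e-19 J
= 2.9572 eV
KE = E_photon - phi
= 2.9572 - 1.83
= 1.1272 eV

1.1272


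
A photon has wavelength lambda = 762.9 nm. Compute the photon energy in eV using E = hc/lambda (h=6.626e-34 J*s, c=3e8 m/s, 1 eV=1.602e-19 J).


E = hc / lambda
= (6.626e-34)(3e8) / (762.9e-9)
= 1.9878e-25 / 7.6290e-07
= 2.6056e-19 J
Converting to eV: 2.6056e-19 / 1.602e-19
= 1.6265 eV

1.6265


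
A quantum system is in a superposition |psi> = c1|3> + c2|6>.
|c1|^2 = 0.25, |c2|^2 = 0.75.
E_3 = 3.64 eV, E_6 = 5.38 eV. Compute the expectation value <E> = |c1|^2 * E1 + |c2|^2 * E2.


<E> = |c1|^2 * E1 + |c2|^2 * E2
= 0.25 * 3.64 + 0.75 * 5.38
= 0.91 + 4.035
= 4.945 eV

4.945


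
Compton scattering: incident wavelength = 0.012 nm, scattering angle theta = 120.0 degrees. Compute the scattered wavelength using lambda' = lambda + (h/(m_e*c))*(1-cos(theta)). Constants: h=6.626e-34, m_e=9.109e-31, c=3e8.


Compton wavelength: h/(m_e*c) = 2.4247e-12 m
d_lambda = 2.4247e-12 * (1 - cos(120.0 deg))
= 2.4247e-12 * 1.5
= 3.6371e-12 m = 0.003637 nm
lambda' = 0.012 + 0.003637
= 0.015637 nm

0.015637


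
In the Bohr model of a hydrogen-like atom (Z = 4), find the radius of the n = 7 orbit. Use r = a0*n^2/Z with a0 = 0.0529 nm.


r = a0 * n^2 / Z
= 0.0529 * 7^2 / 4
= 0.0529 * 49 / 4
= 0.648 nm

0.648


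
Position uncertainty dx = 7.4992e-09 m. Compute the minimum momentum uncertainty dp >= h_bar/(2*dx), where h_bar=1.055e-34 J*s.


dp = h_bar / (2 * dx)
= 1.055e-34 / (2 * 7.4992e-09)
= 1.055e-34 / 1.4998e-08
= 7.0341e-27 kg*m/s

7.0341e-27


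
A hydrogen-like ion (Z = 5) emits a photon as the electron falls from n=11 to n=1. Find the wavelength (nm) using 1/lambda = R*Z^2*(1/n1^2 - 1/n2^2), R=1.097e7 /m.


1/lambda = R * Z^2 * (1/n1^2 - 1/n2^2)
= 1.097e7 * 5^2 * (1/1^2 - 1/11^2)
= 1.097e7 * 25 * (1.0 - 0.008264)
= 2.7198e+08 /m
lambda = 1 / 2.7198e+08
= 3.6767 nm

3.6767


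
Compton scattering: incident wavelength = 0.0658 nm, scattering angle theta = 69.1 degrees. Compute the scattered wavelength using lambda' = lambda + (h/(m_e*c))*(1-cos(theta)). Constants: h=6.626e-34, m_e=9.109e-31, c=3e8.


Compton wavelength: h/(m_e*c) = 2.4247e-12 m
d_lambda = 2.4247e-12 * (1 - cos(69.1 deg))
= 2.4247e-12 * 0.643262
= 1.5597e-12 m = 0.00156 nm
lambda' = 0.0658 + 0.00156
= 0.06736 nm

0.06736


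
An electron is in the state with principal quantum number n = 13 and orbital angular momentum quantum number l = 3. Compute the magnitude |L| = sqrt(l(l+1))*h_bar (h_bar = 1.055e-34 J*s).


L = sqrt(l*(l+1)) * h_bar
= sqrt(3 * 4) * 1.055e-34
= sqrt(12) * 1.055e-34
= 3.4641 * 1.055e-34
= 3.6546e-34 J*s

3.6546e-34


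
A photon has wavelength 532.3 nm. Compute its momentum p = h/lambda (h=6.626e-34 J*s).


p = h / lambda
= 6.626e-34 / (532.3e-9)
= 6.626e-34 / 5.3230e-07
= 1.2448e-27 kg*m/s

1.2448e-27


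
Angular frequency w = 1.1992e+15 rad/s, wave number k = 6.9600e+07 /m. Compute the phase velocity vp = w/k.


vp = w / k
= 1.1992e+15 / 6.9600e+07
= 1.7230e+07 m/s

1.7230e+07


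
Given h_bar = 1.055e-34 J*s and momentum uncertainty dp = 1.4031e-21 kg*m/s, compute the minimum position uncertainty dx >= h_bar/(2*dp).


dx = h_bar / (2 * dp)
= 1.055e-34 / (2 * 1.4031e-21)
= 1.055e-34 / 2.8062e-21
= 3.7595e-14 m

3.7595e-14


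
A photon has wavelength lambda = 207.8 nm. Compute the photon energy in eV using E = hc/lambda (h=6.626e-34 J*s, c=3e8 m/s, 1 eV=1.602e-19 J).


E = hc / lambda
= (6.626e-34)(3e8) / (207.8e-9)
= 1.9878e-25 / 2.0780e-07
= 9.5659e-19 J
Converting to eV: 9.5659e-19 / 1.602e-19
= 5.9712 eV

5.9712


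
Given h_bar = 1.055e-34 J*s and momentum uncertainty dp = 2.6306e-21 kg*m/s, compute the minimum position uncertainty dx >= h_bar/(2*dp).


dx = h_bar / (2 * dp)
= 1.055e-34 / (2 * 2.6306e-21)
= 1.055e-34 / 5.2612e-21
= 2.0052e-14 m

2.0052e-14


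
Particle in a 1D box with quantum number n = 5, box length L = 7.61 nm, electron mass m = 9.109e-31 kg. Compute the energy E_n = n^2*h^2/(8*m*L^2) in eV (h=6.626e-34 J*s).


E = n^2 * h^2 / (8 * m * L^2)
= 5^2 * (6.626e-34)^2 / (8 * 9.109e-31 * (7.61e-9)^2)
= 25 * 4.3904e-67 / (8 * 9.109e-31 * 5.7912e-17)
= 2.6008e-20 J
= 0.1623 eV

0.1623


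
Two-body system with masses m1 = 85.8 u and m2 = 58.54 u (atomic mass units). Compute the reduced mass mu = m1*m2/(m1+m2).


mu = m1 * m2 / (m1 + m2)
= 85.8 * 58.54 / (85.8 + 58.54)
= 5022.732 / 144.34
= 34.7979 u

34.7979


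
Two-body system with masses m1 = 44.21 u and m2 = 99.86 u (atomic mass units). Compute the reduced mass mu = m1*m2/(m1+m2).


mu = m1 * m2 / (m1 + m2)
= 44.21 * 99.86 / (44.21 + 99.86)
= 4414.8106 / 144.07
= 30.6435 u

30.6435


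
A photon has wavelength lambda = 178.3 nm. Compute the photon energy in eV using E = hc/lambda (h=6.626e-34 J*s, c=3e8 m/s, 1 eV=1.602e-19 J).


E = hc / lambda
= (6.626e-34)(3e8) / (178.3e-9)
= 1.9878e-25 / 1.7830e-07
= 1.1149e-18 J
Converting to eV: 1.1149e-18 / 1.602e-19
= 6.9592 eV

6.9592


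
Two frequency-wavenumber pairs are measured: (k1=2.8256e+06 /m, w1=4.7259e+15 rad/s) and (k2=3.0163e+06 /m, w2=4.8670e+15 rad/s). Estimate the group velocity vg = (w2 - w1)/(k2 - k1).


vg = (w2 - w1) / (k2 - k1)
= (4.8670e+15 - 4.7259e+15) / (3.0163e+06 - 2.8256e+06)
= 1.4110e+14 / 1.9070e+05
= 7.3991e+08 m/s

7.3991e+08


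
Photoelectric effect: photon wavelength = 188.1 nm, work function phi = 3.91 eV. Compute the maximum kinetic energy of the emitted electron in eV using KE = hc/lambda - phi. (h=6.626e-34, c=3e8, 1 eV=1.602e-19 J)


E_photon = hc / lambda
= (6.626e-34)(3e8) / (188.1e-9)
= 1.0568e-18 J
= 6.5966 eV
KE = E_photon - phi
= 6.5966 - 3.91
= 2.6866 eV

2.6866


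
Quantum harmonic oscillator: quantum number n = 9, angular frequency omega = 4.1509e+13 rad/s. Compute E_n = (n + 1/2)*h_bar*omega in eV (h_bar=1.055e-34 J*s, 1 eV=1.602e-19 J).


E = (n + 1/2) * h_bar * omega
= (9 + 0.5) * 1.055e-34 * 4.1509e+13
= 9.5 * 4.3792e-21
= 4.1602e-20 J
= 0.2597 eV

0.2597


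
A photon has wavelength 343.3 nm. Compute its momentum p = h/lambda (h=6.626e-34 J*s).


p = h / lambda
= 6.626e-34 / (343.3e-9)
= 6.626e-34 / 3.4330e-07
= 1.9301e-27 kg*m/s

1.9301e-27


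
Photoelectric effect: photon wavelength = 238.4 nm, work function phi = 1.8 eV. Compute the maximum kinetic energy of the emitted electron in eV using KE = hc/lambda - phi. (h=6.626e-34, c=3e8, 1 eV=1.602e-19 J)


E_photon = hc / lambda
= (6.626e-34)(3e8) / (238.4e-9)
= 8.3381e-19 J
= 5.2048 eV
KE = E_photon - phi
= 5.2048 - 1.8
= 3.4048 eV

3.4048


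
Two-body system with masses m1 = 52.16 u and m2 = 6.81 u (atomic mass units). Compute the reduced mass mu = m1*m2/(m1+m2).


mu = m1 * m2 / (m1 + m2)
= 52.16 * 6.81 / (52.16 + 6.81)
= 355.2096 / 58.97
= 6.0236 u

6.0236


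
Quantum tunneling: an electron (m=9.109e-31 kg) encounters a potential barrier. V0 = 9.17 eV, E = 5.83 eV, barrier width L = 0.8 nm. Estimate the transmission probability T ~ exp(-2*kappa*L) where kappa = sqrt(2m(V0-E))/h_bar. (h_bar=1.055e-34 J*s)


V0 - E = 3.34 eV = 5.3507e-19 J
kappa = sqrt(2 * m * (V0-E)) / h_bar
= sqrt(2 * 9.109e-31 * 5.3507e-19) / 1.055e-34
= 9.3584e+09 /m
2*kappa*L = 2 * 9.3584e+09 * 0.8e-9
= 14.9735
T = exp(-14.9735) = 3.141276e-07

3.141276e-07


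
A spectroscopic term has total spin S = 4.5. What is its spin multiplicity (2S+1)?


Spin multiplicity = 2S + 1
= 2 * 4.5 + 1
= 9.0 + 1
= 10

10


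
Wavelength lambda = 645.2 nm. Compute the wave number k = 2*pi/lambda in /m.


k = 2 * pi / lambda
= 6.2832 / (645.2e-9)
= 6.2832 / 6.4520e-07
= 9.7384e+06 /m

9.7384e+06


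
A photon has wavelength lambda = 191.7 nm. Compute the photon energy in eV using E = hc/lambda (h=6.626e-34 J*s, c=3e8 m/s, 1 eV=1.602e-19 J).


E = hc / lambda
= (6.626e-34)(3e8) / (191.7e-9)
= 1.9878e-25 / 1.9170e-07
= 1.0369e-18 J
Converting to eV: 1.0369e-18 / 1.602e-19
= 6.4727 eV

6.4727


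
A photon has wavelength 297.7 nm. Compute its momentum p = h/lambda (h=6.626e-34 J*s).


p = h / lambda
= 6.626e-34 / (297.7e-9)
= 6.626e-34 / 2.9770e-07
= 2.2257e-27 kg*m/s

2.2257e-27


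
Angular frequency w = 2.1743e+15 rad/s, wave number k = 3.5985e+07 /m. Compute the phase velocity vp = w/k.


vp = w / k
= 2.1743e+15 / 3.5985e+07
= 6.0422e+07 m/s

6.0422e+07


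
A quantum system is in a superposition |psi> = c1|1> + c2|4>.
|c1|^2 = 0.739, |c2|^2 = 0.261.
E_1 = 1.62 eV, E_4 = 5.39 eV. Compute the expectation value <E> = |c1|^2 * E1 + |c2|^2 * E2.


<E> = |c1|^2 * E1 + |c2|^2 * E2
= 0.739 * 1.62 + 0.261 * 5.39
= 1.1972 + 1.4068
= 2.604 eV

2.604


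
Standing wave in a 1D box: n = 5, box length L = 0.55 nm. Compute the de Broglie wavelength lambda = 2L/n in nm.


lambda = 2L / n
= 2 * 0.55 / 5
= 1.1 / 5
= 0.22 nm

0.22


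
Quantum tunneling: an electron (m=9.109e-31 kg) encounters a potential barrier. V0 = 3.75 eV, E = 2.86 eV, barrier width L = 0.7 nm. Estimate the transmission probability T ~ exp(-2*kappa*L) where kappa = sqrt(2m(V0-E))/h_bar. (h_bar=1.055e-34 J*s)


V0 - E = 0.89 eV = 1.4258e-19 J
kappa = sqrt(2 * m * (V0-E)) / h_bar
= sqrt(2 * 9.109e-31 * 1.4258e-19) / 1.055e-34
= 4.8309e+09 /m
2*kappa*L = 2 * 4.8309e+09 * 0.7e-9
= 6.7632
T = exp(-6.7632) = 1.155526e-03

1.155526e-03


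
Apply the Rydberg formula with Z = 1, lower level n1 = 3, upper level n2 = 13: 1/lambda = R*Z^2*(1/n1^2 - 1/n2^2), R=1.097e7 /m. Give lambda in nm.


1/lambda = R * Z^2 * (1/n1^2 - 1/n2^2)
= 1.097e7 * 1^2 * (1/3^2 - 1/13^2)
= 1.097e7 * 1 * (0.111111 - 0.005917)
= 1.1540e+06 /m
lambda = 1 / 1.1540e+06
= 866.5679 nm

866.5679


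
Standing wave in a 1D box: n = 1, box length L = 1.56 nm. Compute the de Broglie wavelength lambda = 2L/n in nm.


lambda = 2L / n
= 2 * 1.56 / 1
= 3.12 / 1
= 3.12 nm

3.12


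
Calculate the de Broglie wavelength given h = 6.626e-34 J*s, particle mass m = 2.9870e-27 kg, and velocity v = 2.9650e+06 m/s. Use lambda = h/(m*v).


lambda = h / (m * v)
= 6.626e-34 / (2.9870e-27 * 2.9650e+06)
= 6.626e-34 / 8.8565e-21
= 7.4815e-14 m

7.4815e-14


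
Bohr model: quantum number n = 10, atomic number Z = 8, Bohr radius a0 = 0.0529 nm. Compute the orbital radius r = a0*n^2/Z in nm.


r = a0 * n^2 / Z
= 0.0529 * 10^2 / 8
= 0.0529 * 100 / 8
= 0.6613 nm

0.6613


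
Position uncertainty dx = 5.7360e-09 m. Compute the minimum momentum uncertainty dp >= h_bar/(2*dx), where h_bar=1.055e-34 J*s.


dp = h_bar / (2 * dx)
= 1.055e-34 / (2 * 5.7360e-09)
= 1.055e-34 / 1.1472e-08
= 9.1963e-27 kg*m/s

9.1963e-27


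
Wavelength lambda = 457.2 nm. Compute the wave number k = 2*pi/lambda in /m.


k = 2 * pi / lambda
= 6.2832 / (457.2e-9)
= 6.2832 / 4.5720e-07
= 1.3743e+07 /m

1.3743e+07


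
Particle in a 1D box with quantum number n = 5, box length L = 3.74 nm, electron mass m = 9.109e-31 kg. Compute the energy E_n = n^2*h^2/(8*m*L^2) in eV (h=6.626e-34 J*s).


E = n^2 * h^2 / (8 * m * L^2)
= 5^2 * (6.626e-34)^2 / (8 * 9.109e-31 * (3.74e-9)^2)
= 25 * 4.3904e-67 / (8 * 9.109e-31 * 1.3988e-17)
= 1.0768e-19 J
= 0.6722 eV

0.6722


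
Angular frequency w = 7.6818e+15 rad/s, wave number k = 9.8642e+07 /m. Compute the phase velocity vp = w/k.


vp = w / k
= 7.6818e+15 / 9.8642e+07
= 7.7876e+07 m/s

7.7876e+07


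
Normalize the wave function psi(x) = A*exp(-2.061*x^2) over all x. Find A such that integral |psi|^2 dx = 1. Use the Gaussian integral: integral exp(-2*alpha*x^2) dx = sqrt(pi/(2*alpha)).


integral |psi|^2 dx = A^2 * sqrt(pi/(2*alpha)) = 1
A^2 = sqrt(2*alpha/pi)
= sqrt(2 * 2.061 / pi)
= 1.145458
A = sqrt(1.145458)
= 1.0703

1.0703


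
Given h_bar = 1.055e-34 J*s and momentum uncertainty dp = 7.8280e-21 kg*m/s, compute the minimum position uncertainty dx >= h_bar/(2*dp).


dx = h_bar / (2 * dp)
= 1.055e-34 / (2 * 7.8280e-21)
= 1.055e-34 / 1.5656e-20
= 6.7386e-15 m

6.7386e-15


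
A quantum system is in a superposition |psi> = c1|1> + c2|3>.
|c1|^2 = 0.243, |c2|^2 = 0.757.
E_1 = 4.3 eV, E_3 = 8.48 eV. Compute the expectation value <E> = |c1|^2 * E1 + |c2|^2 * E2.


<E> = |c1|^2 * E1 + |c2|^2 * E2
= 0.243 * 4.3 + 0.757 * 8.48
= 1.0449 + 6.4194
= 7.4643 eV

7.4643


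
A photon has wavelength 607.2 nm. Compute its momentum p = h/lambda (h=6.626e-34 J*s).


p = h / lambda
= 6.626e-34 / (607.2e-9)
= 6.626e-34 / 6.0720e-07
= 1.0912e-27 kg*m/s

1.0912e-27


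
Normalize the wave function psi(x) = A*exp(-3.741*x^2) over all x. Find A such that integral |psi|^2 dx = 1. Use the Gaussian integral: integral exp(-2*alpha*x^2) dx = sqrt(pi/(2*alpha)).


integral |psi|^2 dx = A^2 * sqrt(pi/(2*alpha)) = 1
A^2 = sqrt(2*alpha/pi)
= sqrt(2 * 3.741 / pi)
= 1.543242
A = sqrt(1.543242)
= 1.2423

1.2423


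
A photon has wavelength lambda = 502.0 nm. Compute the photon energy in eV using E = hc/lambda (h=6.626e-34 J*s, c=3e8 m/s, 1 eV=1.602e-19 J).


E = hc / lambda
= (6.626e-34)(3e8) / (502.0e-9)
= 1.9878e-25 / 5.0200e-07
= 3.9598e-19 J
Converting to eV: 3.9598e-19 / 1.602e-19
= 2.4718 eV

2.4718


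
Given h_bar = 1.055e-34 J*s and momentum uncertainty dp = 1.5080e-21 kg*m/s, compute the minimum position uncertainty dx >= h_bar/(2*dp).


dx = h_bar / (2 * dp)
= 1.055e-34 / (2 * 1.5080e-21)
= 1.055e-34 / 3.0160e-21
= 3.4980e-14 m

3.4980e-14


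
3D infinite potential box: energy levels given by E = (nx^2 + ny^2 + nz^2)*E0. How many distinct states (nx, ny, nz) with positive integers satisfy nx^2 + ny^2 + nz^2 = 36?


Enumerate all (nx, ny, nz) with nx^2 + ny^2 + nz^2 = 36:
(2,4,4)
(4,2,4)
(4,4,2)
Total degeneracy = 3

3


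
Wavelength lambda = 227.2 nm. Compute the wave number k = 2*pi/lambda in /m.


k = 2 * pi / lambda
= 6.2832 / (227.2e-9)
= 6.2832 / 2.2720e-07
= 2.7655e+07 /m

2.7655e+07


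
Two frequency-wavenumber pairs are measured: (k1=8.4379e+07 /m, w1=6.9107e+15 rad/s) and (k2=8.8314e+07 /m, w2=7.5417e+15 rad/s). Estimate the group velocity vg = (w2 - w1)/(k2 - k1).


vg = (w2 - w1) / (k2 - k1)
= (7.5417e+15 - 6.9107e+15) / (8.8314e+07 - 8.4379e+07)
= 6.3100e+14 / 3.9350e+06
= 1.6036e+08 m/s

1.6036e+08


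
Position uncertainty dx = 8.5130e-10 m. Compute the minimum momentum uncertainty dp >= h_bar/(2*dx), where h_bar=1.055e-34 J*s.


dp = h_bar / (2 * dx)
= 1.055e-34 / (2 * 8.5130e-10)
= 1.055e-34 / 1.7026e-09
= 6.1964e-26 kg*m/s

6.1964e-26


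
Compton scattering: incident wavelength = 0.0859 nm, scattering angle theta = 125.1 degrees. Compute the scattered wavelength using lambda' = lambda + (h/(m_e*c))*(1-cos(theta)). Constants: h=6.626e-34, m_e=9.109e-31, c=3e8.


Compton wavelength: h/(m_e*c) = 2.4247e-12 m
d_lambda = 2.4247e-12 * (1 - cos(125.1 deg))
= 2.4247e-12 * 1.575005
= 3.8189e-12 m = 0.003819 nm
lambda' = 0.0859 + 0.003819
= 0.089719 nm

0.089719


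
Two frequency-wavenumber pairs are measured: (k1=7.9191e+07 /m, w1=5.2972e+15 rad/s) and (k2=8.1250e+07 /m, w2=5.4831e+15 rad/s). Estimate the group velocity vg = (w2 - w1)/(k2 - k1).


vg = (w2 - w1) / (k2 - k1)
= (5.4831e+15 - 5.2972e+15) / (8.1250e+07 - 7.9191e+07)
= 1.8590e+14 / 2.0590e+06
= 9.0287e+07 m/s

9.0287e+07


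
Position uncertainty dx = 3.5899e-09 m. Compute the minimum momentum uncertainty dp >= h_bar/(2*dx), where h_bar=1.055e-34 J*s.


dp = h_bar / (2 * dx)
= 1.055e-34 / (2 * 3.5899e-09)
= 1.055e-34 / 7.1798e-09
= 1.4694e-26 kg*m/s

1.4694e-26


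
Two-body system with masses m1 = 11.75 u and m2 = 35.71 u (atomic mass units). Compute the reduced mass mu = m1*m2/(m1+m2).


mu = m1 * m2 / (m1 + m2)
= 11.75 * 35.71 / (11.75 + 35.71)
= 419.5925 / 47.46
= 8.841 u

8.841


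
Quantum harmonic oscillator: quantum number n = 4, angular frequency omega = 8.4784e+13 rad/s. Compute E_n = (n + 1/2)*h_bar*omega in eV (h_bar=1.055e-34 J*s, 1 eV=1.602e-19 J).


E = (n + 1/2) * h_bar * omega
= (4 + 0.5) * 1.055e-34 * 8.4784e+13
= 4.5 * 8.9447e-21
= 4.0251e-20 J
= 0.2513 eV

0.2513


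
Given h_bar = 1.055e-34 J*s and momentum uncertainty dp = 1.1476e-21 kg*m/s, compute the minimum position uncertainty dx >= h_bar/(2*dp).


dx = h_bar / (2 * dp)
= 1.055e-34 / (2 * 1.1476e-21)
= 1.055e-34 / 2.2952e-21
= 4.5965e-14 m

4.5965e-14


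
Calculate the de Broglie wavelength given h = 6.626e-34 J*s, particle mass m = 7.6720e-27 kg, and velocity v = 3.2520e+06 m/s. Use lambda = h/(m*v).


lambda = h / (m * v)
= 6.626e-34 / (7.6720e-27 * 3.2520e+06)
= 6.626e-34 / 2.4949e-20
= 2.6558e-14 m

2.6558e-14


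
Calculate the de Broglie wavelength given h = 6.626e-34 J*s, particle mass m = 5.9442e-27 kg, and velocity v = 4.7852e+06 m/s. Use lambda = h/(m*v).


lambda = h / (m * v)
= 6.626e-34 / (5.9442e-27 * 4.7852e+06)
= 6.626e-34 / 2.8444e-20
= 2.3295e-14 m

2.3295e-14


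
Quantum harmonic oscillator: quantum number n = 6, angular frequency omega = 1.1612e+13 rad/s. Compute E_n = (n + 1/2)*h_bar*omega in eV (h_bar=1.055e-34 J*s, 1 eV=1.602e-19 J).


E = (n + 1/2) * h_bar * omega
= (6 + 0.5) * 1.055e-34 * 1.1612e+13
= 6.5 * 1.2251e-21
= 7.9629e-21 J
= 0.0497 eV

0.0497


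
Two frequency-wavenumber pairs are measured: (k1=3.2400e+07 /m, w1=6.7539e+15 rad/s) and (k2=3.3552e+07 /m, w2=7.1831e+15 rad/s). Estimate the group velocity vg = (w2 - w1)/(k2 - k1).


vg = (w2 - w1) / (k2 - k1)
= (7.1831e+15 - 6.7539e+15) / (3.3552e+07 - 3.2400e+07)
= 4.2920e+14 / 1.1520e+06
= 3.7257e+08 m/s

3.7257e+08


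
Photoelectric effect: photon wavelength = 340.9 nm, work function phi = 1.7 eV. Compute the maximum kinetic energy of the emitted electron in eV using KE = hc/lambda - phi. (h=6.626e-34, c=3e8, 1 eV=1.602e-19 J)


E_photon = hc / lambda
= (6.626e-34)(3e8) / (340.9e-9)
= 5.8310e-19 J
= 3.6398 eV
KE = E_photon - phi
= 3.6398 - 1.7
= 1.9398 eV

1.9398


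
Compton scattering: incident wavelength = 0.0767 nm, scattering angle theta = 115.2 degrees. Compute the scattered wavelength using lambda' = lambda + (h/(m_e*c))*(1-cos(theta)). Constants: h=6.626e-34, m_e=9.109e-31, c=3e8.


Compton wavelength: h/(m_e*c) = 2.4247e-12 m
d_lambda = 2.4247e-12 * (1 - cos(115.2 deg))
= 2.4247e-12 * 1.425779
= 3.4571e-12 m = 0.003457 nm
lambda' = 0.0767 + 0.003457
= 0.080157 nm

0.080157


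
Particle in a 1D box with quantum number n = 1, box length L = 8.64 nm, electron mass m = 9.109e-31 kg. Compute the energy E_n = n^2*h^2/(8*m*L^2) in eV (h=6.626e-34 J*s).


E = n^2 * h^2 / (8 * m * L^2)
= 1^2 * (6.626e-34)^2 / (8 * 9.109e-31 * (8.64e-9)^2)
= 1 * 4.3904e-67 / (8 * 9.109e-31 * 7.4650e-17)
= 8.0708e-22 J
= 0.005 eV

0.005


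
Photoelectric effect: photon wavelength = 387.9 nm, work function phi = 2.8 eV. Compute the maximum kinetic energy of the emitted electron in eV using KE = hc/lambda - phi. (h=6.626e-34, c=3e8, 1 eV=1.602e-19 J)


E_photon = hc / lambda
= (6.626e-34)(3e8) / (387.9e-9)
= 5.1245e-19 J
= 3.1988 eV
KE = E_photon - phi
= 3.1988 - 2.8
= 0.3988 eV

0.3988


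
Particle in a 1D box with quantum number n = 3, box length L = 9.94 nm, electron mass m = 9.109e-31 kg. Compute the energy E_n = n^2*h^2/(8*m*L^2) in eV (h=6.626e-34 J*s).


E = n^2 * h^2 / (8 * m * L^2)
= 3^2 * (6.626e-34)^2 / (8 * 9.109e-31 * (9.94e-9)^2)
= 9 * 4.3904e-67 / (8 * 9.109e-31 * 9.8804e-17)
= 5.4880e-21 J
= 0.0343 eV

0.0343


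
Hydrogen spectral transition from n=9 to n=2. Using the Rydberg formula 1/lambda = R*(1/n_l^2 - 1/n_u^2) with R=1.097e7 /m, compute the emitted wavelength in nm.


1/lambda = R * (1/n_l^2 - 1/n_u^2)
= 1.097e7 * (1/2^2 - 1/9^2)
= 1.097e7 * (0.25 - 0.012346)
= 1.097e7 * 0.237654
= 2.6071e+06 /m
lambda = 1 / 2.6071e+06 = 383.5727 nm

383.5727


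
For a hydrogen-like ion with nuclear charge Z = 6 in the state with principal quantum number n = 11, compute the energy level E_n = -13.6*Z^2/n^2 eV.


E_n = -13.6 * Z^2 / n^2
= -13.6 * 6^2 / 11^2
= -13.6 * 36 / 121
= -4.0463 eV

-4.0463


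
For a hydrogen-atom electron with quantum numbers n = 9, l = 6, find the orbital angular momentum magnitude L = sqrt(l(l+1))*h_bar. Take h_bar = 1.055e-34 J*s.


L = sqrt(l*(l+1)) * h_bar
= sqrt(6 * 7) * 1.055e-34
= sqrt(42) * 1.055e-34
= 6.4807 * 1.055e-34
= 6.8372e-34 J*s

6.8372e-34


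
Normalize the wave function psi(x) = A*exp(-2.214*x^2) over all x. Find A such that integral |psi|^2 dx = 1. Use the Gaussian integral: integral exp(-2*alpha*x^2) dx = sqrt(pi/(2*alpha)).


integral |psi|^2 dx = A^2 * sqrt(pi/(2*alpha)) = 1
A^2 = sqrt(2*alpha/pi)
= sqrt(2 * 2.214 / pi)
= 1.187214
A = sqrt(1.187214)
= 1.0896

1.0896


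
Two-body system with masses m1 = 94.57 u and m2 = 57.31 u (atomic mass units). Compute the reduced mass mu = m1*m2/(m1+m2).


mu = m1 * m2 / (m1 + m2)
= 94.57 * 57.31 / (94.57 + 57.31)
= 5419.8067 / 151.88
= 35.6848 u

35.6848


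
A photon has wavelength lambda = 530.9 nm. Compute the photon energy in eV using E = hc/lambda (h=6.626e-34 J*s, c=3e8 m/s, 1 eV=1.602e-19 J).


E = hc / lambda
= (6.626e-34)(3e8) / (530.9e-9)
= 1.9878e-25 / 5.3090e-07
= 3.7442e-19 J
Converting to eV: 3.7442e-19 / 1.602e-19
= 2.3372 eV

2.3372


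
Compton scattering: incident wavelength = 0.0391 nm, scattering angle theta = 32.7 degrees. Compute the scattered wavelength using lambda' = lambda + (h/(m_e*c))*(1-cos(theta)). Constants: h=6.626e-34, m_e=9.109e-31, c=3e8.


Compton wavelength: h/(m_e*c) = 2.4247e-12 m
d_lambda = 2.4247e-12 * (1 - cos(32.7 deg))
= 2.4247e-12 * 0.158489
= 3.8429e-13 m = 0.000384 nm
lambda' = 0.0391 + 0.000384
= 0.039484 nm

0.039484


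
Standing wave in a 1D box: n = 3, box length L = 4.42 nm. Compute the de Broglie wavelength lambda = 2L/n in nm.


lambda = 2L / n
= 2 * 4.42 / 3
= 8.84 / 3
= 2.9467 nm

2.9467


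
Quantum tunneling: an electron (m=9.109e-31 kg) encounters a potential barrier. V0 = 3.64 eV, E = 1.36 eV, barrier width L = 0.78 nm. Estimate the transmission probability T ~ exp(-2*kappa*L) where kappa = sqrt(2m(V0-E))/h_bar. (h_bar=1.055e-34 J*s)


V0 - E = 2.28 eV = 3.6526e-19 J
kappa = sqrt(2 * m * (V0-E)) / h_bar
= sqrt(2 * 9.109e-31 * 3.6526e-19) / 1.055e-34
= 7.7321e+09 /m
2*kappa*L = 2 * 7.7321e+09 * 0.78e-9
= 12.0621
T = exp(-12.0621) = 5.774544e-06

5.774544e-06


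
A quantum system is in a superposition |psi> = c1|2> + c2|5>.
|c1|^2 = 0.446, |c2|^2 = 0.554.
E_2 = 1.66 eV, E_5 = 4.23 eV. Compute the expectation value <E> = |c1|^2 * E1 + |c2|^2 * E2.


<E> = |c1|^2 * E1 + |c2|^2 * E2
= 0.446 * 1.66 + 0.554 * 4.23
= 0.7404 + 2.3434
= 3.0838 eV

3.0838


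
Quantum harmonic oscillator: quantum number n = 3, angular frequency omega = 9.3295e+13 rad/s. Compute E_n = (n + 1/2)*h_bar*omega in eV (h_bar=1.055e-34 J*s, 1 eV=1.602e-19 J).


E = (n + 1/2) * h_bar * omega
= (3 + 0.5) * 1.055e-34 * 9.3295e+13
= 3.5 * 9.8426e-21
= 3.4449e-20 J
= 0.215 eV

0.215


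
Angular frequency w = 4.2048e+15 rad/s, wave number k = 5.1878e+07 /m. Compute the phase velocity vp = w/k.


vp = w / k
= 4.2048e+15 / 5.1878e+07
= 8.1052e+07 m/s

8.1052e+07


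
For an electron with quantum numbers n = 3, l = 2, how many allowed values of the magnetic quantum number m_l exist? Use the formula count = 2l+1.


m_l ranges from -l to +l in integer steps
So m_l goes from -2 to +2
Count = 2l + 1 = 2*2 + 1
= 5

5


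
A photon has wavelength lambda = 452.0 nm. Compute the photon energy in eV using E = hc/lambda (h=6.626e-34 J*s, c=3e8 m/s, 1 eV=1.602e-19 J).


E = hc / lambda
= (6.626e-34)(3e8) / (452.0e-9)
= 1.9878e-25 / 4.5200e-07
= 4.3978e-19 J
Converting to eV: 4.3978e-19 / 1.602e-19
= 2.7452 eV

2.7452


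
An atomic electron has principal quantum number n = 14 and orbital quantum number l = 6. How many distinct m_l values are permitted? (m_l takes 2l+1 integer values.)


m_l ranges from -l to +l in integer steps
So m_l goes from -6 to +6
Count = 2l + 1 = 2*6 + 1
= 13

13


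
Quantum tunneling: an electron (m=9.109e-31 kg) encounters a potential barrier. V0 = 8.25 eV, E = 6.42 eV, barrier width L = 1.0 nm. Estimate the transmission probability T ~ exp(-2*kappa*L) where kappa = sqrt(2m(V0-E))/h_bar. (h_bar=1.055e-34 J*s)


V0 - E = 1.83 eV = 2.9317e-19 J
kappa = sqrt(2 * m * (V0-E)) / h_bar
= sqrt(2 * 9.109e-31 * 2.9317e-19) / 1.055e-34
= 6.9272e+09 /m
2*kappa*L = 2 * 6.9272e+09 * 1.0e-9
= 13.8543
T = exp(-13.8543) = 9.619502e-07

9.619502e-07


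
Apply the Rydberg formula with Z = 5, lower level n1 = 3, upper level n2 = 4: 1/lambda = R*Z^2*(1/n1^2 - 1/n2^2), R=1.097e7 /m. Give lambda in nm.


1/lambda = R * Z^2 * (1/n1^2 - 1/n2^2)
= 1.097e7 * 5^2 * (1/3^2 - 1/4^2)
= 1.097e7 * 25 * (0.111111 - 0.0625)
= 1.3332e+07 /m
lambda = 1 / 1.3332e+07
= 75.0098 nm

75.0098


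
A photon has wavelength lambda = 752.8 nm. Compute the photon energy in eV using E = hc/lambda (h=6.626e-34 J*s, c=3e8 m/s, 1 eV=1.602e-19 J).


E = hc / lambda
= (6.626e-34)(3e8) / (752.8e-9)
= 1.9878e-25 / 7.5280e-07
= 2.6405e-19 J
Converting to eV: 2.6405e-19 / 1.602e-19
= 1.6483 eV

1.6483


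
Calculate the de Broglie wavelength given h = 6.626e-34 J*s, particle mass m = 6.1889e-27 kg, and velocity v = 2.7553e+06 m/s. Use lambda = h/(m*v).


lambda = h / (m * v)
= 6.626e-34 / (6.1889e-27 * 2.7553e+06)
= 6.626e-34 / 1.7052e-20
= 3.8857e-14 m

3.8857e-14


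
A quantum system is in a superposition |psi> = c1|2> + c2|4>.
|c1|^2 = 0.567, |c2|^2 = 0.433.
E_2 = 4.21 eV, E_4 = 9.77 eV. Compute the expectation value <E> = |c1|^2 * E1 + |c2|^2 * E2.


<E> = |c1|^2 * E1 + |c2|^2 * E2
= 0.567 * 4.21 + 0.433 * 9.77
= 2.3871 + 4.2304
= 6.6175 eV

6.6175


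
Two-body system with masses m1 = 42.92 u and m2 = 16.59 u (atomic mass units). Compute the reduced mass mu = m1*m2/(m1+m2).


mu = m1 * m2 / (m1 + m2)
= 42.92 * 16.59 / (42.92 + 16.59)
= 712.0428 / 59.51
= 11.9651 u

11.9651


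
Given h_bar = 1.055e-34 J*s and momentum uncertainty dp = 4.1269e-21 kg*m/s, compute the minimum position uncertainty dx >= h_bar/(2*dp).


dx = h_bar / (2 * dp)
= 1.055e-34 / (2 * 4.1269e-21)
= 1.055e-34 / 8.2538e-21
= 1.2782e-14 m

1.2782e-14


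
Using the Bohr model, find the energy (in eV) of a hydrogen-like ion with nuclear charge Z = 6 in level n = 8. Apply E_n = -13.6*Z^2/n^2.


E_n = -13.6 * Z^2 / n^2
= -13.6 * 6^2 / 8^2
= -13.6 * 36 / 64
= -7.65 eV

-7.65


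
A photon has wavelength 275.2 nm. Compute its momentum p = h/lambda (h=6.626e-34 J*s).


p = h / lambda
= 6.626e-34 / (275.2e-9)
= 6.626e-34 / 2.7520e-07
= 2.4077e-27 kg*m/s

2.4077e-27


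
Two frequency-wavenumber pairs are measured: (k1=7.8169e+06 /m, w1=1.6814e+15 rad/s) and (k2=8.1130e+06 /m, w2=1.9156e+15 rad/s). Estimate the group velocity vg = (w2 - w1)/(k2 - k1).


vg = (w2 - w1) / (k2 - k1)
= (1.9156e+15 - 1.6814e+15) / (8.1130e+06 - 7.8169e+06)
= 2.3420e+14 / 2.9610e+05
= 7.9095e+08 m/s

7.9095e+08


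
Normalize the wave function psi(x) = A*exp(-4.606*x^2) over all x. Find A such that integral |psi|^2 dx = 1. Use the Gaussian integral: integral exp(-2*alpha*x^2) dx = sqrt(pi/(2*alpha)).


integral |psi|^2 dx = A^2 * sqrt(pi/(2*alpha)) = 1
A^2 = sqrt(2*alpha/pi)
= sqrt(2 * 4.606 / pi)
= 1.712387
A = sqrt(1.712387)
= 1.3086

1.3086


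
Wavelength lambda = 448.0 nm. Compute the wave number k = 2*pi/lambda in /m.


k = 2 * pi / lambda
= 6.2832 / (448.0e-9)
= 6.2832 / 4.4800e-07
= 1.4025e+07 /m

1.4025e+07


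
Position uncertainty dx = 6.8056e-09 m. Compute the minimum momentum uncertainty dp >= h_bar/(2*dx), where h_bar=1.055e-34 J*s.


dp = h_bar / (2 * dx)
= 1.055e-34 / (2 * 6.8056e-09)
= 1.055e-34 / 1.3611e-08
= 7.7510e-27 kg*m/s

7.7510e-27


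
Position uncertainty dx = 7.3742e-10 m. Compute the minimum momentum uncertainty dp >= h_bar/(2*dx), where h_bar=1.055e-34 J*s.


dp = h_bar / (2 * dx)
= 1.055e-34 / (2 * 7.3742e-10)
= 1.055e-34 / 1.4748e-09
= 7.1533e-26 kg*m/s

7.1533e-26


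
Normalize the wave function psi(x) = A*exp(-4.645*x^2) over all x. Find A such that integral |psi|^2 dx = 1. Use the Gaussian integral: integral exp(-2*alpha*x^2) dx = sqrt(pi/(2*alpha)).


integral |psi|^2 dx = A^2 * sqrt(pi/(2*alpha)) = 1
A^2 = sqrt(2*alpha/pi)
= sqrt(2 * 4.645 / pi)
= 1.719622
A = sqrt(1.719622)
= 1.3113

1.3113


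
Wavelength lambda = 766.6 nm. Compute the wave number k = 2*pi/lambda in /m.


k = 2 * pi / lambda
= 6.2832 / (766.6e-9)
= 6.2832 / 7.6660e-07
= 8.1962e+06 /m

8.1962e+06


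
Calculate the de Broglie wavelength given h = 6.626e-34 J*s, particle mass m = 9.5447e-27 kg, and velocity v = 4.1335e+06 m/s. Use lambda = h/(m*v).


lambda = h / (m * v)
= 6.626e-34 / (9.5447e-27 * 4.1335e+06)
= 6.626e-34 / 3.9453e-20
= 1.6795e-14 m

1.6795e-14


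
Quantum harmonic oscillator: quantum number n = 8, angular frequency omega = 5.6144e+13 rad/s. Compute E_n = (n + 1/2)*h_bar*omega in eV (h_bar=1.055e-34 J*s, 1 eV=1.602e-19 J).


E = (n + 1/2) * h_bar * omega
= (8 + 0.5) * 1.055e-34 * 5.6144e+13
= 8.5 * 5.9232e-21
= 5.0347e-20 J
= 0.3143 eV

0.3143


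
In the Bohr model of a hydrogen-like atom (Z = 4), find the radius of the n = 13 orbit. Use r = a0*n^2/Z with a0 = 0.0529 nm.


r = a0 * n^2 / Z
= 0.0529 * 13^2 / 4
= 0.0529 * 169 / 4
= 2.235 nm

2.235


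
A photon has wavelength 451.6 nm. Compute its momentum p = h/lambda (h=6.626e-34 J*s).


p = h / lambda
= 6.626e-34 / (451.6e-9)
= 6.626e-34 / 4.5160e-07
= 1.4672e-27 kg*m/s

1.4672e-27
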